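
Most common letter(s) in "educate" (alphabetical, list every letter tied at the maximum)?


Word: "educate"
Letter counts:
  'a': 1
  'c': 1
  'd': 1
  'e': 2
  't': 1
  'u': 1
Maximum count = 2
Most frequent = 'e' (2 times each)


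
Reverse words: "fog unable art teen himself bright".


Original: "fog unable art teen himself bright"
Words (1..n): fog | unable | art | teen | himself | bright
Reversed (n..1): bright | himself | teen | art | unable | fog
Result = "bright himself teen art unable fog"


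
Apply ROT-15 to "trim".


Word: "trim"
Shift: 15
Each letter → (letter + shift) mod 26:
  't' (19) + 15 = 8 → 'i'
  'r' (17) + 15 = 6 → 'g'
  'i' (8) + 15 = 23 → 'x'
  'm' (12) + 15 = 1 → 'b'
Result = "igxb"


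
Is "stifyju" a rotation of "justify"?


Word: "justify", Candidate: "stifyju"
Method: check if candidate is substring of word+word
"justifyjustify" contains "stifyju"? Yes
Is rotation = Yes


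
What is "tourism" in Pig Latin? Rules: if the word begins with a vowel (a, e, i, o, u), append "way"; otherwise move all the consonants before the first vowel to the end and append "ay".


Word: "tourism"
Starts with consonant(s) → move to end, add 'ay'
Consonant cluster: "t"
Pig Latin = "ourismtay"


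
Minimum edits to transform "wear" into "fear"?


Word 1: "wear" (length 4)
Word 2: "fear" (length 4)
One optimal edit sequence (insert/delete/substitute each cost 1):
  1. substitute 'w' -> 'f'  (+1)
  2. keep 'e'
  3. keep 'a'
  4. keep 'r'
Total edit operations: 1
Edit distance = 1


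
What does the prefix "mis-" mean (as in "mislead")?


Prefix: mis-
Example: mislead = mis- + lead
Meaning = wrongly


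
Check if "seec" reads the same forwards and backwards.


Word: "seec"
Reversed: "cees"
Forward == Backward? seec != cees
Palindrome = No


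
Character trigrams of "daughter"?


Word: "daughter" (length 8)
Number of trigrams = 8 - 3 + 1 = 6
  Position 0: "dau"
  Position 1: "aug"
  Position 2: "ugh"
  Position 3: "ght"
  Position 4: "hte"
  Position 5: "ter"
Trigrams = "dau", "aug", "ugh", "ght", "hte", "ter"


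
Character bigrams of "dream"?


Word: "dream" (length 5)
Number of bigrams = 5 - 2 + 1 = 4
  Position 0: "dr"
  Position 1: "re"
  Position 2: "ea"
  Position 3: "am"
Bigrams = "dr", "re", "ea", "am"


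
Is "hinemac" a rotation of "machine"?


Word: "machine", Candidate: "hinemac"
Method: check if candidate is substring of word+word
"machinemachine" contains "hinemac"? Yes
Is rotation = Yes


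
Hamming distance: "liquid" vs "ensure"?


Comparing character by character (same length = 6):
  Pos 0: 'l' vs 'e' !=
  Pos 1: 'i' vs 'n' !=
  Pos 2: 'q' vs 's' !=
  Pos 3: 'u' vs 'u' =
  Pos 4: 'i' vs 'r' !=
  Pos 5: 'd' vs 'e' !=
Hamming distance = 5


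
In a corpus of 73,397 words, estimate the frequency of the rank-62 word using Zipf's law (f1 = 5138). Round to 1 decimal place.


Zipf's law: f(r) = f(1) / r
f(1) = 5138
f(62) = 5138 / 62
= 82.9 occurrences


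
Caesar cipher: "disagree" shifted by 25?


Word: "disagree"
Shift: 25
Each letter → (letter + shift) mod 26:
  'd' (3) + 25 = 2 → 'c'
  'i' (8) + 25 = 7 → 'h'
  's' (18) + 25 = 17 → 'r'
  'a' (0) + 25 = 25 → 'z'
  'g' (6) + 25 = 5 → 'f'
  'r' (17) + 25 = 16 → 'q'
  'e' (4) + 25 = 3 → 'd'
  'e' (4) + 25 = 3 → 'd'
Result = "chrzfqdd"


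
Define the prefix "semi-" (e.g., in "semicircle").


Prefix: semi-
Example: semicircle = semi- + circle
Meaning = half


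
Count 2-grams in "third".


Word: "third" (length 5)
Number of 2-grams = length - 2 + 1 = 5 - 2 + 1
= 4


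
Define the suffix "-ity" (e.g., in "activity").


Suffix: -ity
Example: activity (active + -ity, with a spelling change)
Meaning = quality of


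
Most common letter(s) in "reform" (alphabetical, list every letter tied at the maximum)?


Word: "reform"
Letter counts:
  'e': 1
  'f': 1
  'm': 1
  'o': 1
  'r': 2
Maximum count = 2
Most frequent = 'r' (2 times each)


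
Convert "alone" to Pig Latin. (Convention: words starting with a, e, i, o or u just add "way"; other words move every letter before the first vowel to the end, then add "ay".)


Word: "alone"
Starts with vowel → add 'way'
Pig Latin = "aloneway"


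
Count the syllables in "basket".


Word: "basket"
Syllable breakdown: bas | ket
Counting: 2 parts
= 2 syllables


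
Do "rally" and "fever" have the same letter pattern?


Pattern of "rally": [0, 1, 2, 2, 3]
Pattern of "fever": [0, 1, 2, 1, 3]
Patterns do not match
Same pattern = No


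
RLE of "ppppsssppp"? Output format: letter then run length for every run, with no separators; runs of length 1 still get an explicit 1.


String: "ppppsssppp"
Scanning for consecutive runs:
  'p' x 4
  's' x 3
  'p' x 3
RLE = "p4s3p3"


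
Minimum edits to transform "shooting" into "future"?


Word 1: "shooting" (length 8)
Word 2: "future" (length 6)
One optimal edit sequence (insert/delete/substitute each cost 1):
  1. delete 's'  (+1)
  2. delete 'h'  (+1)
  3. substitute 'o' -> 'f'  (+1)
  4. substitute 'o' -> 'u'  (+1)
  5. keep 't'
  6. substitute 'i' -> 'u'  (+1)
  7. substitute 'n' -> 'r'  (+1)
  8. substitute 'g' -> 'e'  (+1)
Total edit operations: 7
Edit distance = 7


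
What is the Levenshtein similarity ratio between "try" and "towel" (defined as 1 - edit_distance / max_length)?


Word 1: "try" (length 3)
Word 2: "towel" (length 5)
One optimal edit sequence:
  1. keep 't'
  2. insert 'o'  (+1)
  3. insert 'w'  (+1)
  4. substitute 'r' -> 'e'  (+1)
  5. substitute 'y' -> 'l'  (+1)
Edit distance = 4
Max length = max(3, 5) = 5
Similarity = 1 - 4/5
= 0.2000


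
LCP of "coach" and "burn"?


Word 1: "coach"
Word 2: "burn"
Comparing from start:
  Pos 0: 'c' != 'b' (stop)
LCP = "" (length 0)


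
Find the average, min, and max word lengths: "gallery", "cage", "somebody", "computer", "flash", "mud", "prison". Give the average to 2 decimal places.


Lengths: "gallery"=7, "cage"=4, "somebody"=8, "computer"=8, "flash"=5, "mud"=3, "prison"=6
Sum = 41, Count = 7
Average = 41/7 = 5.86
= avg=5.86, min=3, max=8


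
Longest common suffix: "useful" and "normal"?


Word 1: "useful"
Word 2: "normal"
Comparing from end:
  Pos -1: 'l' == 'l'
  Pos -2: 'u' != 'a' (stop)
LCS = "l" (length 1)


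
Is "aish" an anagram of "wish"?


Word 1: "wish" → sorted: hisw
Word 2: "aish" → sorted: ahis
Same letters? hisw != ahis
Anagram = No


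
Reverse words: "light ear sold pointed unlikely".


Original: "light ear sold pointed unlikely"
Words (1..n): light | ear | sold | pointed | unlikely
Reversed (n..1): unlikely | pointed | sold | ear | light
Result = "unlikely pointed sold ear light"


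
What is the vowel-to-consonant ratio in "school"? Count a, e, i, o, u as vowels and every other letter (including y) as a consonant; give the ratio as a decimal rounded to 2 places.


Word: "school"
Vowels (a,e,i,o,u): 2
Consonants: 4
Ratio = 2/4
= 0.50


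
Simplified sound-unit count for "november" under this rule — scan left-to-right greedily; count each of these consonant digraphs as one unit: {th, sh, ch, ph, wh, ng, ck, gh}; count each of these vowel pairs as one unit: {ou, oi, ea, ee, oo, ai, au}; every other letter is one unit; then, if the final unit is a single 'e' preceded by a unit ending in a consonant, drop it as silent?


Word: "november" (8 letters)
Left-to-right scan:
  [1] 'n' (letter)
  [2] 'o' (letter)
  [3] 'v' (letter)
  [4] 'e' (letter)
  [5] 'm' (letter)
  [6] 'b' (letter)
  [7] 'e' (letter)
  [8] 'r' (letter)
Units from scan: 8
Sound units = 8 units


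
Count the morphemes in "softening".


Word: "softening"
Morphemes: soft / -en / -ing
Each morpheme carries meaning
= 3 morphemes


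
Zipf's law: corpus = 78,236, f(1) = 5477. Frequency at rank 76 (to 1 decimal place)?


Zipf's law: f(r) = f(1) / r
f(1) = 5477
f(76) = 5477 / 76
= 72.1 occurrences


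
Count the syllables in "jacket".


Word: "jacket"
Syllable breakdown: jack · et
Counting: 2 parts
= 2 syllables


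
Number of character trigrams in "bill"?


Word: "bill" (length 4)
Number of 3-grams = length - 3 + 1 = 4 - 3 + 1
= 2


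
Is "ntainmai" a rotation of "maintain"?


Word: "maintain", Candidate: "ntainmai"
Method: check if candidate is substring of word+word
"maintainmaintain" contains "ntainmai"? Yes
Is rotation = Yes


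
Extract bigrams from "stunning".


Word: "stunning" (length 8)
Number of bigrams = 8 - 2 + 1 = 7
  Position 0: "st"
  Position 1: "tu"
  Position 2: "un"
  Position 3: "nn"
  Position 4: "ni"
  Position 5: "in"
  Position 6: "ng"
Bigrams = "st", "tu", "un", "nn", "ni", "in", "ng"


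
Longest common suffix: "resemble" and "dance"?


Word 1: "resemble"
Word 2: "dance"
Comparing from end:
  Pos -1: 'e' == 'e'
  Pos -2: 'l' != 'c' (stop)
LCS = "e" (length 1)


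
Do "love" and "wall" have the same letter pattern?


Pattern of "love": [0, 1, 2, 3]
Pattern of "wall": [0, 1, 2, 2]
Patterns do not match
Same pattern = No


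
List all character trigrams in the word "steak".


Word: "steak" (length 5)
Number of trigrams = 5 - 3 + 1 = 3
  Position 0: "ste"
  Position 1: "tea"
  Position 2: "eak"
Trigrams = "ste", "tea", "eak"


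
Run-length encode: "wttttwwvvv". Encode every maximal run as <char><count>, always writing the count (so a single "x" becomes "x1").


String: "wttttwwvvv"
Scanning for consecutive runs:
  'w' x 1
  't' x 4
  'w' x 2
  'v' x 3
RLE = "w1t4w2v3"


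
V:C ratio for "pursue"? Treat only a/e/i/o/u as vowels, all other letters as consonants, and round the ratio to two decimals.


Word: "pursue"
Vowels (a,e,i,o,u): 3
Consonants: 3
Ratio = 3/3
= 1.00


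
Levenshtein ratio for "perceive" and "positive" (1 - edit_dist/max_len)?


Word 1: "perceive" (length 8)
Word 2: "positive" (length 8)
One optimal edit sequence:
  1. keep 'p'
  2. substitute 'e' -> 'o'  (+1)
  3. substitute 'r' -> 's'  (+1)
  4. substitute 'c' -> 'i'  (+1)
  5. substitute 'e' -> 't'  (+1)
  6. keep 'i'
  7. keep 'v'
  8. keep 'e'
Edit distance = 4
Max length = max(8, 8) = 8
Similarity = 1 - 4/8
= 0.5000


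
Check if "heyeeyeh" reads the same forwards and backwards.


Word: "heyeeyeh"
Reversed: "heyeeyeh"
Forward == Backward? heyeeyeh == heyeeyeh
Palindrome = Yes


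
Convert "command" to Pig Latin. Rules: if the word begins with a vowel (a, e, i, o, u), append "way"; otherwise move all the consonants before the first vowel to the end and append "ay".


Word: "command"
Starts with consonant(s) → move to end, add 'ay'
Consonant cluster: "c"
Pig Latin = "ommandcay"


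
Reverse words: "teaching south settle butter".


Original: "teaching south settle butter"
Words (1..n): teaching | south | settle | butter
Reversed (n..1): butter | settle | south | teaching
Result = "butter settle south teaching"


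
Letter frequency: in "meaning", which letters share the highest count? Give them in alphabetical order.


Word: "meaning"
Letter counts:
  'a': 1
  'e': 1
  'g': 1
  'i': 1
  'm': 1
  'n': 2
Maximum count = 2
Most frequent = 'n' (2 times each)


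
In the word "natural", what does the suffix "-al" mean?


Suffix: -al
As in: natural -> nature + -al, with a spelling change
Meaning = relating to


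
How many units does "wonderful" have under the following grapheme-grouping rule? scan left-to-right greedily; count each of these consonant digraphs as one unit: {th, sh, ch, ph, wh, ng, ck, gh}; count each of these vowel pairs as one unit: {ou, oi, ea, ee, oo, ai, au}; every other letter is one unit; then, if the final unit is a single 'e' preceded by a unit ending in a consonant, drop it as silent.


Word: "wonderful" (9 letters)
Left-to-right scan:
  1. 'w' (letter)
  2. 'o' (letter)
  3. 'n' (letter)
  4. 'd' (letter)
  5. 'e' (letter)
  6. 'r' (letter)
  7. 'f' (letter)
  8. 'u' (letter)
  9. 'l' (letter)
Units from scan: 9
Sound units = 9 units


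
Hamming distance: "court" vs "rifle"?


Comparing character by character (same length = 5):
  Pos 0: 'c' vs 'r' !=
  Pos 1: 'o' vs 'i' !=
  Pos 2: 'u' vs 'f' !=
  Pos 3: 'r' vs 'l' !=
  Pos 4: 't' vs 'e' !=
Hamming distance = 5


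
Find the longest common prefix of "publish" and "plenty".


Word 1: "publish"
Word 2: "plenty"
Comparing from start:
  Pos 0: 'p' == 'p'
  Pos 1: 'u' != 'l' (stop)
LCP = "p" (length 1)


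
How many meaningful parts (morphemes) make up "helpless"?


Word: "helpless"
Morphemes: help + -less
Each morpheme carries meaning
= 2 morphemes


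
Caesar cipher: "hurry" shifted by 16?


Word: "hurry"
Shift: 16
Each letter → (letter + shift) mod 26:
  'h' (7) + 16 = 23 → 'x'
  'u' (20) + 16 = 10 → 'k'
  'r' (17) + 16 = 7 → 'h'
  'r' (17) + 16 = 7 → 'h'
  'y' (24) + 16 = 14 → 'o'
Result = "xkhho"


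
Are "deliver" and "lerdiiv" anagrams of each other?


Word 1: "deliver" → sorted: deeilrv
Word 2: "lerdiiv" → sorted: deiilrv
Same letters? deeilrv != deiilrv
Anagram = No


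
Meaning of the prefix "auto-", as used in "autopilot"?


Prefix: auto-
As in: autopilot -> auto- + pilot
Meaning = self


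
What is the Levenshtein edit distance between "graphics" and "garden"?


Word 1: "graphics" (length 8)
Word 2: "garden" (length 6)
One optimal edit sequence (insert/delete/substitute each cost 1):
  1. keep 'g'
  2. delete 'r'  (+1)
  3. keep 'a'
  4. delete 'p'  (+1)
  5. substitute 'h' -> 'r'  (+1)
  6. substitute 'i' -> 'd'  (+1)
  7. substitute 'c' -> 'e'  (+1)
  8. substitute 's' -> 'n'  (+1)
Total edit operations: 6
Edit distance = 6


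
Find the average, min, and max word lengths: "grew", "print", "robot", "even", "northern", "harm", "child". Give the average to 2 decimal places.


Lengths: "grew"=4, "print"=5, "robot"=5, "even"=4, "northern"=8, "harm"=4, "child"=5
Sum = 35, Count = 7
Average = 35/7 = 5.00
= avg=5.00, min=4, max=8


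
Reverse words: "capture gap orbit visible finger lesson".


Original: "capture gap orbit visible finger lesson"
Words (1..n): capture | gap | orbit | visible | finger | lesson
Reversed (n..1): lesson | finger | visible | orbit | gap | capture
Result = "lesson finger visible orbit gap capture"


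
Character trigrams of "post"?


Word: "post" (length 4)
Number of trigrams = 4 - 3 + 1 = 2
  Position 0: "pos"
  Position 1: "ost"
Trigrams = "pos", "ost"


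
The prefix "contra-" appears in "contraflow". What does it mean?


Prefix: contra-
As in: contraflow -> contra- + flow
Meaning = against


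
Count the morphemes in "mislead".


Word: "mislead"
Morphemes: mis- | lead
Each morpheme carries meaning
= 2 morphemes


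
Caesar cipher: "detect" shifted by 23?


Word: "detect"
Shift: 23
Each letter → (letter + shift) mod 26:
  'd' (3) + 23 = 0 → 'a'
  'e' (4) + 23 = 1 → 'b'
  't' (19) + 23 = 16 → 'q'
  'e' (4) + 23 = 1 → 'b'
  'c' (2) + 23 = 25 → 'z'
  't' (19) + 23 = 16 → 'q'
Result = "abqbzq"


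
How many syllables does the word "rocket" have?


Word: "rocket"
Syllable breakdown: rock / et
Counting: 2 parts
= 2 syllables


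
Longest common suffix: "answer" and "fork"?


Word 1: "answer"
Word 2: "fork"
Comparing from end:
  Pos -1: 'r' != 'k' (stop)
LCS = "" (length 0)


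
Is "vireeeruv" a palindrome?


Word: "vireeeruv"
Reversed: "vureeeriv"
Forward == Backward? vireeeruv != vureeeriv
Palindrome = No


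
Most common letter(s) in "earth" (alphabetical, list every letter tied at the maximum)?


Word: "earth"
Letter counts:
  'a': 1
  'e': 1
  'h': 1
  'r': 1
  't': 1
Maximum count = 1
Most frequent = 'a', 'e', 'h', 'r', 't' (1 time each)


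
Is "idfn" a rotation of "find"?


Word: "find", Candidate: "idfn"
Method: check if candidate is substring of word+word
"findfind" contains "idfn"? No
Is rotation = No


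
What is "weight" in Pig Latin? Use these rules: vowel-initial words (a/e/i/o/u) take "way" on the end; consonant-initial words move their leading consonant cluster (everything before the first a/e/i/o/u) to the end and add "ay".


Word: "weight"
Starts with consonant(s) → move to end, add 'ay'
Consonant cluster: "w"
Pig Latin = "eightway"


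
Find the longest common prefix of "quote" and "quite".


Word 1: "quote"
Word 2: "quite"
Comparing from start:
  Pos 0: 'q' == 'q'
  Pos 1: 'u' == 'u'
  Pos 2: 'o' != 'i' (stop)
LCP = "qu" (length 2)


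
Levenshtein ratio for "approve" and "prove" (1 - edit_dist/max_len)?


Word 1: "approve" (length 7)
Word 2: "prove" (length 5)
One optimal edit sequence:
  1. delete 'a'  (+1)
  2. delete 'p'  (+1)
  3. keep 'p'
  4. keep 'r'
  5. keep 'o'
  6. keep 'v'
  7. keep 'e'
Edit distance = 2
Max length = max(7, 5) = 7
Similarity = 1 - 2/7
= 0.7143


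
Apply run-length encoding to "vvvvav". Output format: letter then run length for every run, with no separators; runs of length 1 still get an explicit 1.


String: "vvvvav"
Scanning for consecutive runs:
  'v' x 4
  'a' x 1
  'v' x 1
RLE = "v4a1v1"


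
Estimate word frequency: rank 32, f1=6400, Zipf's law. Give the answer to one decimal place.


Zipf's law: f(r) = f(1) / r
f(1) = 6400
f(32) = 6400 / 32
= 200.0 occurrences


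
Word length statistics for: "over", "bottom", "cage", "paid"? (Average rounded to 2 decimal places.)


Lengths: "over"=4, "bottom"=6, "cage"=4, "paid"=4
Sum = 18, Count = 4
Average = 18/4 = 4.50
= avg=4.50, min=4, max=6


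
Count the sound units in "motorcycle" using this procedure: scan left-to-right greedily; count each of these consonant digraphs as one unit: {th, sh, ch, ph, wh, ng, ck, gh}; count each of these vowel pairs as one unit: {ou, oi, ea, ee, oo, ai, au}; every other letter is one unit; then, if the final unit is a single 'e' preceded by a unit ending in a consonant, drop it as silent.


Word: "motorcycle" (10 letters)
Left-to-right scan:
  [1] 'm' (letter)
  [2] 'o' (letter)
  [3] 't' (letter)
  [4] 'o' (letter)
  [5] 'r' (letter)
  [6] 'c' (letter)
  [7] 'y' (letter)
  [8] 'c' (letter)
  [9] 'l' (letter)
  [10] 'e' (letter)
Units from scan: 10
Final unit is 'e' after a consonant -> drop as silent (-1)
Sound units = 9 units


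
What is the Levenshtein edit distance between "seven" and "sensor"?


Word 1: "seven" (length 5)
Word 2: "sensor" (length 6)
One optimal edit sequence (insert/delete/substitute each cost 1):
  1. keep 's'
  2. keep 'e'
  3. insert 'n'  (+1)
  4. substitute 'v' -> 's'  (+1)
  5. substitute 'e' -> 'o'  (+1)
  6. substitute 'n' -> 'r'  (+1)
Total edit operations: 4
Edit distance = 4


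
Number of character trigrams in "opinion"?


Word: "opinion" (length 7)
Number of 3-grams = length - 3 + 1 = 7 - 3 + 1
= 5


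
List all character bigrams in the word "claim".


Word: "claim" (length 5)
Number of bigrams = 5 - 2 + 1 = 4
  Position 0: "cl"
  Position 1: "la"
  Position 2: "ai"
  Position 3: "im"
Bigrams = "cl", "la", "ai", "im"


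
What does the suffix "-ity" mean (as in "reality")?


Suffix: -ity
Example: reality = real + -ity
Meaning = quality of


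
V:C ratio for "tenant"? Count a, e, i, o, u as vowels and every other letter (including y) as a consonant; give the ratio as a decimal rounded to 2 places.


Word: "tenant"
Vowels (a,e,i,o,u): 2
Consonants: 4
Ratio = 2/4
= 0.50


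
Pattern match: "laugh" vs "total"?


Pattern of "laugh": [0, 1, 2, 3, 4]
Pattern of "total": [0, 1, 0, 2, 3]
Patterns do not match
Same pattern = No


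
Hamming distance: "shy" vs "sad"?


Comparing character by character (same length = 3):
  Pos 0: 's' vs 's' =
  Pos 1: 'h' vs 'a' !=
  Pos 2: 'y' vs 'd' !=
Hamming distance = 2


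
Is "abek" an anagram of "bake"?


Word 1: "bake" → sorted: abek
Word 2: "abek" → sorted: abek
Same letters? abek == abek
Anagram = Yes


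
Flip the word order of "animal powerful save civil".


Original: "animal powerful save civil"
Words (1..n): animal | powerful | save | civil
Reversed (n..1): civil | save | powerful | animal
Result = "civil save powerful animal"


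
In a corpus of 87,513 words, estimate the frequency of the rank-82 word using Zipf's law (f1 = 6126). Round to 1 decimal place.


Zipf's law: f(r) = f(1) / r
f(1) = 6126
f(82) = 6126 / 82
= 74.7 occurrences


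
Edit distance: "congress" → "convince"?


Word 1: "congress" (length 8)
Word 2: "convince" (length 8)
One optimal edit sequence (insert/delete/substitute each cost 1):
  1. keep 'c'
  2. keep 'o'
  3. keep 'n'
  4. substitute 'g' -> 'v'  (+1)
  5. substitute 'r' -> 'i'  (+1)
  6. substitute 'e' -> 'n'  (+1)
  7. substitute 's' -> 'c'  (+1)
  8. substitute 's' -> 'e'  (+1)
Total edit operations: 5
Edit distance = 5


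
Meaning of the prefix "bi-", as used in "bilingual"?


Prefix: bi-
Example: bilingual (bi- + lingual)
Meaning = two


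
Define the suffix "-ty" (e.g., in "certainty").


Suffix: -ty
As in: certainty -> certain + -ty
Meaning = quality of


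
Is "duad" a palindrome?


Word: "duad"
Reversed: "daud"
Forward == Backward? duad != daud
Palindrome = No


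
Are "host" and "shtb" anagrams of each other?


Word 1: "host" → sorted: host
Word 2: "shtb" → sorted: bhst
Same letters? host != bhst
Anagram = No


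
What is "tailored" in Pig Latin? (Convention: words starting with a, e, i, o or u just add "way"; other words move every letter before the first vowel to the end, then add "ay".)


Word: "tailored"
Starts with consonant(s) → move to end, add 'ay'
Consonant cluster: "t"
Pig Latin = "ailoredtay"


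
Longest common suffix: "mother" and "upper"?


Word 1: "mother"
Word 2: "upper"
Comparing from end:
  Pos -1: 'r' == 'r'
  Pos -2: 'e' == 'e'
  Pos -3: 'h' != 'p' (stop)
LCS = "er" (length 2)


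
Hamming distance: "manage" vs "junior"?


Comparing character by character (same length = 6):
  Pos 0: 'm' vs 'j' !=
  Pos 1: 'a' vs 'u' !=
  Pos 2: 'n' vs 'n' =
  Pos 3: 'a' vs 'i' !=
  Pos 4: 'g' vs 'o' !=
  Pos 5: 'e' vs 'r' !=
Hamming distance = 5


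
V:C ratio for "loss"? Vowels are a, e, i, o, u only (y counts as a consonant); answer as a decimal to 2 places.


Word: "loss"
Vowels (a,e,i,o,u): 1
Consonants: 3
Ratio = 1/3
= 0.33


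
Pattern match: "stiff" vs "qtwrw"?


Pattern of "stiff": [0, 1, 2, 3, 3]
Pattern of "qtwrw": [0, 1, 2, 3, 2]
Patterns do not match
Same pattern = No


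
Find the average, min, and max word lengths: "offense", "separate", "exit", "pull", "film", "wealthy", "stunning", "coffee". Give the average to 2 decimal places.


Lengths: "offense"=7, "separate"=8, "exit"=4, "pull"=4, "film"=4, "wealthy"=7, "stunning"=8, "coffee"=6
Sum = 48, Count = 8
Average = 48/8 = 6.00
= avg=6.00, min=4, max=8


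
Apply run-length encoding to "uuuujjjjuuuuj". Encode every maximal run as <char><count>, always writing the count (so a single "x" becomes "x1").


String: "uuuujjjjuuuuj"
Scanning for consecutive runs:
  'u' x 4
  'j' x 4
  'u' x 4
  'j' x 1
RLE = "u4j4u4j1"


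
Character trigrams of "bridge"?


Word: "bridge" (length 6)
Number of trigrams = 6 - 3 + 1 = 4
  Position 0: "bri"
  Position 1: "rid"
  Position 2: "idg"
  Position 3: "dge"
Trigrams = "bri", "rid", "idg", "dge"


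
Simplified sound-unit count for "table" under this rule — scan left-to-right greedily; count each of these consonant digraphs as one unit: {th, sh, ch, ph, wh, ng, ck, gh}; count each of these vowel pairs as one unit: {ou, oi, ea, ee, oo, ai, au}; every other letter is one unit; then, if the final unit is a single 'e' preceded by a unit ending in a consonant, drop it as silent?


Word: "table" (5 letters)
Left-to-right scan:
  1. 't' (letter)
  2. 'a' (letter)
  3. 'b' (letter)
  4. 'l' (letter)
  5. 'e' (letter)
Units from scan: 5
Final unit is 'e' after a consonant -> drop as silent (-1)
Sound units = 4 units


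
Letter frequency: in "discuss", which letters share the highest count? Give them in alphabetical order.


Word: "discuss"
Letter counts:
  'c': 1
  'd': 1
  'i': 1
  's': 3
  'u': 1
Maximum count = 3
Most frequent = 's' (3 times each)


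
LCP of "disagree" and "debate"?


Word 1: "disagree"
Word 2: "debate"
Comparing from start:
  Pos 0: 'd' == 'd'
  Pos 1: 'i' != 'e' (stop)
LCP = "d" (length 1)


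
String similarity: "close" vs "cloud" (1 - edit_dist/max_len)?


Word 1: "close" (length 5)
Word 2: "cloud" (length 5)
One optimal edit sequence:
  1. keep 'c'
  2. keep 'l'
  3. keep 'o'
  4. substitute 's' -> 'u'  (+1)
  5. substitute 'e' -> 'd'  (+1)
Edit distance = 2
Max length = max(5, 5) = 5
Similarity = 1 - 2/5
= 0.6000


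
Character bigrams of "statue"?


Word: "statue" (length 6)
Number of bigrams = 6 - 2 + 1 = 5
  Position 0: "st"
  Position 1: "ta"
  Position 2: "at"
  Position 3: "tu"
  Position 4: "ue"
Bigrams = "st", "ta", "at", "tu", "ue"


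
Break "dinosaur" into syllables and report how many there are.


Word: "dinosaur"
Syllable breakdown: di · no · saur
Counting: 3 parts
= 3 syllables


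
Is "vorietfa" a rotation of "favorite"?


Word: "favorite", Candidate: "vorietfa"
Method: check if candidate is substring of word+word
"favoritefavorite" contains "vorietfa"? No
Is rotation = No


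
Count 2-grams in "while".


Word: "while" (length 5)
Number of 2-grams = length - 2 + 1 = 5 - 2 + 1
= 4


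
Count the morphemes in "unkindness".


Word: "unkindness"
Morphemes: un- / kind / -ness
Each morpheme carries meaning
= 3 morphemes


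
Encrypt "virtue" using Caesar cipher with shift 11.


Word: "virtue"
Shift: 11
Each letter → (letter + shift) mod 26:
  'v' (21) + 11 = 6 → 'g'
  'i' (8) + 11 = 19 → 't'
  'r' (17) + 11 = 2 → 'c'
  't' (19) + 11 = 4 → 'e'
  'u' (20) + 11 = 5 → 'f'
  'e' (4) + 11 = 15 → 'p'
Result = "gtcefp"


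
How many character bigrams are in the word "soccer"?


Word: "soccer" (length 6)
Number of 2-grams = length - 2 + 1 = 6 - 2 + 1
= 5


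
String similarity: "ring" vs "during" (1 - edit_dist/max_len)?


Word 1: "ring" (length 4)
Word 2: "during" (length 6)
One optimal edit sequence:
  1. insert 'd'  (+1)
  2. insert 'u'  (+1)
  3. keep 'r'
  4. keep 'i'
  5. keep 'n'
  6. keep 'g'
Edit distance = 2
Max length = max(4, 6) = 6
Similarity = 1 - 2/6
= 0.6667


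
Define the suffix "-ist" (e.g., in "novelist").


Suffix: -ist
Example: novelist = novel + -ist
Meaning = one who practices


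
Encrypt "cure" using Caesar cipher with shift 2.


Word: "cure"
Shift: 2
Each letter → (letter + shift) mod 26:
  'c' (2) + 2 = 4 → 'e'
  'u' (20) + 2 = 22 → 'w'
  'r' (17) + 2 = 19 → 't'
  'e' (4) + 2 = 6 → 'g'
Result = "ewtg"


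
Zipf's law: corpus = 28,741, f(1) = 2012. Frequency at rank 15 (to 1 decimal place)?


Zipf's law: f(r) = f(1) / r
f(1) = 2012
f(15) = 2012 / 15
= 134.1 occurrences


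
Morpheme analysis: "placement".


Word: "placement"
Morphemes: place / -ment
Each morpheme carries meaning
= 2 morphemes


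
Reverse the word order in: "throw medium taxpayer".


Original: "throw medium taxpayer"
Words (1..n): throw | medium | taxpayer
Reversed (n..1): taxpayer | medium | throw
Result = "taxpayer medium throw"


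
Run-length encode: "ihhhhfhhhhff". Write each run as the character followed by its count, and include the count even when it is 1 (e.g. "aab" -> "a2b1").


String: "ihhhhfhhhhff"
Scanning for consecutive runs:
  'i' x 1
  'h' x 4
  'f' x 1
  'h' x 4
  'f' x 2
RLE = "i1h4f1h4f2"


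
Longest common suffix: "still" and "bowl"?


Word 1: "still"
Word 2: "bowl"
Comparing from end:
  Pos -1: 'l' == 'l'
  Pos -2: 'l' != 'w' (stop)
LCS = "l" (length 1)


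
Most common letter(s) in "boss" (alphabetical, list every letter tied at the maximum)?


Word: "boss"
Letter counts:
  'b': 1
  'o': 1
  's': 2
Maximum count = 2
Most frequent = 's' (2 times each)


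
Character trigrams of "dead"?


Word: "dead" (length 4)
Number of trigrams = 4 - 3 + 1 = 2
  Position 0: "dea"
  Position 1: "ead"
Trigrams = "dea", "ead"


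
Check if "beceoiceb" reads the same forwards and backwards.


Word: "beceoiceb"
Reversed: "becioeceb"
Forward == Backward? beceoiceb != becioeceb
Palindrome = No


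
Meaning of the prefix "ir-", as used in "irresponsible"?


Prefix: ir-
Example: irresponsible = ir- + responsible
Meaning = not


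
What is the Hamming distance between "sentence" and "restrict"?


Comparing character by character (same length = 8):
  Pos 0: 's' vs 'r' !=
  Pos 1: 'e' vs 'e' =
  Pos 2: 'n' vs 's' !=
  Pos 3: 't' vs 't' =
  Pos 4: 'e' vs 'r' !=
  Pos 5: 'n' vs 'i' !=
  Pos 6: 'c' vs 'c' =
  Pos 7: 'e' vs 't' !=
Hamming distance = 5


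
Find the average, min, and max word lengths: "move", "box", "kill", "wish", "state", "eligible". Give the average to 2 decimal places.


Lengths: "move"=4, "box"=3, "kill"=4, "wish"=4, "state"=5, "eligible"=8
Sum = 28, Count = 6
Average = 28/6 = 4.67
= avg=4.67, min=3, max=8


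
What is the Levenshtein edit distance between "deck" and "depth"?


Word 1: "deck" (length 4)
Word 2: "depth" (length 5)
One optimal edit sequence (insert/delete/substitute each cost 1):
  1. keep 'd'
  2. keep 'e'
  3. insert 'p'  (+1)
  4. substitute 'c' -> 't'  (+1)
  5. substitute 'k' -> 'h'  (+1)
Total edit operations: 3
Edit distance = 3


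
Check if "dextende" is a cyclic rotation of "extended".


Word: "extended", Candidate: "dextende"
Method: check if candidate is substring of word+word
"extendedextended" contains "dextende"? Yes
Is rotation = Yes


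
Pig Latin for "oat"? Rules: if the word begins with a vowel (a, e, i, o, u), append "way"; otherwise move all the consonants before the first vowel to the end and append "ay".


Word: "oat"
Starts with vowel → add 'way'
Pig Latin = "oatway"


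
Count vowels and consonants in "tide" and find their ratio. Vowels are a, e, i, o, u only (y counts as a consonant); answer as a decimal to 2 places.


Word: "tide"
Vowels (a,e,i,o,u): 2
Consonants: 2
Ratio = 2/2
= 1.00


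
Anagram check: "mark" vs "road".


Word 1: "mark" → sorted: akmr
Word 2: "road" → sorted: ador
Same letters? akmr != ador
Anagram = No


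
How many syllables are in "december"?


Word: "december"
Syllable breakdown: de-cem-ber
Counting: 3 parts
= 3 syllables


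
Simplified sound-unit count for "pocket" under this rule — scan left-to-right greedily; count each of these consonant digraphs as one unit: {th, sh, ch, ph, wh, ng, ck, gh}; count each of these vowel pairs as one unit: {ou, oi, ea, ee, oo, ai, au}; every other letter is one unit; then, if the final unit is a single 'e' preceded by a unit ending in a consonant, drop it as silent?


Word: "pocket" (6 letters)
Left-to-right scan:
  [1] 'p' (letter)
  [2] 'o' (letter)
  [3] 'ck' (digraph)
  [4] 'e' (letter)
  [5] 't' (letter)
Units from scan: 5
Sound units = 5 units


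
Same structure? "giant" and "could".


Pattern of "giant": [0, 1, 2, 3, 4]
Pattern of "could": [0, 1, 2, 3, 4]
Patterns match
Same pattern = Yes


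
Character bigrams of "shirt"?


Word: "shirt" (length 5)
Number of bigrams = 5 - 2 + 1 = 4
  Position 0: "sh"
  Position 1: "hi"
  Position 2: "ir"
  Position 3: "rt"
Bigrams = "sh", "hi", "ir", "rt"


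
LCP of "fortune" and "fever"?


Word 1: "fortune"
Word 2: "fever"
Comparing from start:
  Pos 0: 'f' == 'f'
  Pos 1: 'o' != 'e' (stop)
LCP = "f" (length 1)


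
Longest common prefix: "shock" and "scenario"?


Word 1: "shock"
Word 2: "scenario"
Comparing from start:
  Pos 0: 's' == 's'
  Pos 1: 'h' != 'c' (stop)
LCP = "s" (length 1)


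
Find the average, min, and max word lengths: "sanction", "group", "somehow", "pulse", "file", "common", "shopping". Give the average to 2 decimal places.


Lengths: "sanction"=8, "group"=5, "somehow"=7, "pulse"=5, "file"=4, "common"=6, "shopping"=8
Sum = 43, Count = 7
Average = 43/7 = 6.14
= avg=6.14, min=4, max=8


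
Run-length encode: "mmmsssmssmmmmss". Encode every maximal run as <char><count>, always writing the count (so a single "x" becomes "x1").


String: "mmmsssmssmmmmss"
Scanning for consecutive runs:
  'm' x 3
  's' x 3
  'm' x 1
  's' x 2
  'm' x 4
  's' x 2
RLE = "m3s3m1s2m4s2"


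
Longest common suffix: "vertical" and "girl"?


Word 1: "vertical"
Word 2: "girl"
Comparing from end:
  Pos -1: 'l' == 'l'
  Pos -2: 'a' != 'r' (stop)
LCS = "l" (length 1)


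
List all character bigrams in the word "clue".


Word: "clue" (length 4)
Number of bigrams = 4 - 2 + 1 = 3
  Position 0: "cl"
  Position 1: "lu"
  Position 2: "ue"
Bigrams = "cl", "lu", "ue"


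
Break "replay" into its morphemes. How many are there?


Word: "replay"
Morphemes: re- / play
Each morpheme carries meaning
= 2 morphemes


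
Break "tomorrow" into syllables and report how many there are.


Word: "tomorrow"
Syllable breakdown: to-mor-row
Counting: 3 parts
= 3 syllables


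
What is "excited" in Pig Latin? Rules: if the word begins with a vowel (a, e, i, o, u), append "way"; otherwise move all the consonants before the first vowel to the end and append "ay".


Word: "excited"
Starts with vowel → add 'way'
Pig Latin = "excitedway"


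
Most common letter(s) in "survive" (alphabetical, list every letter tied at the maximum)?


Word: "survive"
Letter counts:
  'e': 1
  'i': 1
  'r': 1
  's': 1
  'u': 1
  'v': 2
Maximum count = 2
Most frequent = 'v' (2 times each)


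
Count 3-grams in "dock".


Word: "dock" (length 4)
Number of 3-grams = length - 3 + 1 = 4 - 3 + 1
= 2


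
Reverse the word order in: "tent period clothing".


Original: "tent period clothing"
Words (1..n): tent | period | clothing
Reversed (n..1): clothing | period | tent
Result = "clothing period tent"


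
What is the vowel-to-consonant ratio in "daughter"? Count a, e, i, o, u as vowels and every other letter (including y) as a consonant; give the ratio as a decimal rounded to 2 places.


Word: "daughter"
Vowels (a,e,i,o,u): 3
Consonants: 5
Ratio = 3/5
= 0.60


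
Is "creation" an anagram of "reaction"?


Word 1: "reaction" → sorted: aceinort
Word 2: "creation" → sorted: aceinort
Same letters? aceinort == aceinort
Anagram = Yes


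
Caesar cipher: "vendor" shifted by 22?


Word: "vendor"
Shift: 22
Each letter → (letter + shift) mod 26:
  'v' (21) + 22 = 17 → 'r'
  'e' (4) + 22 = 0 → 'a'
  'n' (13) + 22 = 9 → 'j'
  'd' (3) + 22 = 25 → 'z'
  'o' (14) + 22 = 10 → 'k'
  'r' (17) + 22 = 13 → 'n'
Result = "rajzkn"


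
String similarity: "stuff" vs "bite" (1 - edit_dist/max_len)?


Word 1: "stuff" (length 5)
Word 2: "bite" (length 4)
One optimal edit sequence:
  1. delete 's'  (+1)
  2. substitute 't' -> 'b'  (+1)
  3. substitute 'u' -> 'i'  (+1)
  4. substitute 'f' -> 't'  (+1)
  5. substitute 'f' -> 'e'  (+1)
Edit distance = 5
Max length = max(5, 4) = 5
Similarity = 1 - 5/5
= 0.0000


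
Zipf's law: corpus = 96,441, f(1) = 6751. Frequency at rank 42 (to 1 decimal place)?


Zipf's law: f(r) = f(1) / r
f(1) = 6751
f(42) = 6751 / 42
= 160.7 occurrences


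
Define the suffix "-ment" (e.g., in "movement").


Suffix: -ment
Example: movement (move + -ment)
Meaning = result of action


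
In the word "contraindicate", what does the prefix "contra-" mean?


Prefix: contra-
Example: contraindicate = contra- + indicate
Meaning = against


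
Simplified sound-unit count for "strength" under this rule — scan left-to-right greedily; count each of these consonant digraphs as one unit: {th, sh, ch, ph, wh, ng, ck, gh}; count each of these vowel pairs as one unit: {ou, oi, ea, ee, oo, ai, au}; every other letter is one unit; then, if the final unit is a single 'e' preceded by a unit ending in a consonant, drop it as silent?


Word: "strength" (8 letters)
Left-to-right scan:
  [1] 's' (letter)
  [2] 't' (letter)
  [3] 'r' (letter)
  [4] 'e' (letter)
  [5] 'ng' (digraph)
  [6] 'th' (digraph)
Units from scan: 6
Sound units = 6 units


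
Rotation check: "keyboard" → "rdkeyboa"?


Word: "keyboard", Candidate: "rdkeyboa"
Method: check if candidate is substring of word+word
"keyboardkeyboard" contains "rdkeyboa"? Yes
Is rotation = Yes


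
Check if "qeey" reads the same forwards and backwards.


Word: "qeey"
Reversed: "yeeq"
Forward == Backward? qeey != yeeq
Palindrome = No


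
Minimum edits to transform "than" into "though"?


Word 1: "than" (length 4)
Word 2: "though" (length 6)
One optimal edit sequence (insert/delete/substitute each cost 1):
  1. keep 't'
  2. keep 'h'
  3. insert 'o'  (+1)
  4. insert 'u'  (+1)
  5. substitute 'a' -> 'g'  (+1)
  6. substitute 'n' -> 'h'  (+1)
Total edit operations: 4
Edit distance = 4


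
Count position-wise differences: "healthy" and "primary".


Comparing character by character (same length = 7):
  Pos 0: 'h' vs 'p' !=
  Pos 1: 'e' vs 'r' !=
  Pos 2: 'a' vs 'i' !=
  Pos 3: 'l' vs 'm' !=
  Pos 4: 't' vs 'a' !=
  Pos 5: 'h' vs 'r' !=
  Pos 6: 'y' vs 'y' =
Hamming distance = 6


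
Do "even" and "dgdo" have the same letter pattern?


Pattern of "even": [0, 1, 0, 2]
Pattern of "dgdo": [0, 1, 0, 2]
Patterns match
Same pattern = Yes


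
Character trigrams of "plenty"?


Word: "plenty" (length 6)
Number of trigrams = 6 - 3 + 1 = 4
  Position 0: "ple"
  Position 1: "len"
  Position 2: "ent"
  Position 3: "nty"
Trigrams = "ple", "len", "ent", "nty"


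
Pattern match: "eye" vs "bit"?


Pattern of "eye": [0, 1, 0]
Pattern of "bit": [0, 1, 2]
Patterns do not match
Same pattern = No


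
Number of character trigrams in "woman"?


Word: "woman" (length 5)
Number of 3-grams = length - 3 + 1 = 5 - 3 + 1
= 3


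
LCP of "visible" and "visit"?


Word 1: "visible"
Word 2: "visit"
Comparing from start:
  Pos 0: 'v' == 'v'
  Pos 1: 'i' == 'i'
  Pos 2: 's' == 's'
  Pos 3: 'i' == 'i'
  Pos 4: 'b' != 't' (stop)
LCP = "visi" (length 4)


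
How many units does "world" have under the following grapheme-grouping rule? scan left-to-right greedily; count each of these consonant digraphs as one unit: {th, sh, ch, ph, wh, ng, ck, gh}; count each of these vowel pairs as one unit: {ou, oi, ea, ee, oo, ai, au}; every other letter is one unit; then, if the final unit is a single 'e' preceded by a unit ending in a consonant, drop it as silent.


Word: "world" (5 letters)
Left-to-right scan:
  [1] 'w' (letter)
  [2] 'o' (letter)
  [3] 'r' (letter)
  [4] 'l' (letter)
  [5] 'd' (letter)
Units from scan: 5
Sound units = 5 units


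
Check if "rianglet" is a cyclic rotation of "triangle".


Word: "triangle", Candidate: "rianglet"
Method: check if candidate is substring of word+word
"triangletriangle" contains "rianglet"? Yes
Is rotation = Yes


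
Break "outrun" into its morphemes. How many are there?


Word: "outrun"
Morphemes: out- + run
Each morpheme carries meaning
= 2 morphemes


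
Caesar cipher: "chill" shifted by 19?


Word: "chill"
Shift: 19
Each letter → (letter + shift) mod 26:
  'c' (2) + 19 = 21 → 'v'
  'h' (7) + 19 = 0 → 'a'
  'i' (8) + 19 = 1 → 'b'
  'l' (11) + 19 = 4 → 'e'
  'l' (11) + 19 = 4 → 'e'
Result = "vabee"


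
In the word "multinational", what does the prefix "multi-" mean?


Prefix: multi-
As in: multinational -> multi- + national
Meaning = many


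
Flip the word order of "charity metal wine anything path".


Original: "charity metal wine anything path"
Words (1..n): charity | metal | wine | anything | path
Reversed (n..1): path | anything | wine | metal | charity
Result = "path anything wine metal charity"


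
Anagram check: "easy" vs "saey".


Word 1: "easy" → sorted: aesy
Word 2: "saey" → sorted: aesy
Same letters? aesy == aesy
Anagram = Yes


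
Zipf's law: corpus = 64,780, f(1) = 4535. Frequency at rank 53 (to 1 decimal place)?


Zipf's law: f(r) = f(1) / r
f(1) = 4535
f(53) = 4535 / 53
= 85.6 occurrences
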